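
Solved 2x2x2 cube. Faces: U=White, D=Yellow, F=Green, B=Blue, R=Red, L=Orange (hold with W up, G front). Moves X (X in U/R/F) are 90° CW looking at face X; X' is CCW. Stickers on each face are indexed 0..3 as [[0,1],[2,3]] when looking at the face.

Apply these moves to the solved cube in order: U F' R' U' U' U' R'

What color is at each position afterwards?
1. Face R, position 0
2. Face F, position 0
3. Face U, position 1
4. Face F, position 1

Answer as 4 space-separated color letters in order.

Answer: O B O W

Derivation:
After move 1 (U): U=WWWW F=RRGG R=BBRR B=OOBB L=GGOO
After move 2 (F'): F=RGRG U=WWBR R=YBYR D=GOYY L=GWOW
After move 3 (R'): R=BRYY U=WBBO F=RWRR D=GGYG B=YOOB
After move 4 (U'): U=BOWB F=GWRR R=RWYY B=BROB L=YOOW
After move 5 (U'): U=OBBW F=YORR R=GWYY B=RWOB L=BROW
After move 6 (U'): U=BWOB F=BRRR R=YOYY B=GWOB L=RWOW
After move 7 (R'): R=OYYY U=BOOG F=BWRB D=GRYR B=GWGB
Query 1: R[0] = O
Query 2: F[0] = B
Query 3: U[1] = O
Query 4: F[1] = W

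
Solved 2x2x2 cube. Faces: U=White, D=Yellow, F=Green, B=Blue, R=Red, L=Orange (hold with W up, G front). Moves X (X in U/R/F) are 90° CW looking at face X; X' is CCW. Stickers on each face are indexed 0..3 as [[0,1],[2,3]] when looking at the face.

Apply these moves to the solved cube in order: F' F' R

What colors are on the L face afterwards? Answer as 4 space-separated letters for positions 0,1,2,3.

Answer: O R O R

Derivation:
After move 1 (F'): F=GGGG U=WWRR R=YRYR D=OOYY L=OWOW
After move 2 (F'): F=GGGG U=WWYY R=OROR D=WWYY L=OROR
After move 3 (R): R=OORR U=WGYG F=GWGY D=WBYB B=YBWB
Query: L face = OROR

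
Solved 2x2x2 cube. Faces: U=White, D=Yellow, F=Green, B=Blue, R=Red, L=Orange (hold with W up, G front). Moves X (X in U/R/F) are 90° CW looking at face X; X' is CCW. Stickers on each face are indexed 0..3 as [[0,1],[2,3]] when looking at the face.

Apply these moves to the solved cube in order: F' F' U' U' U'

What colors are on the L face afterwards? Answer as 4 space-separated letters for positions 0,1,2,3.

Answer: G G O R

Derivation:
After move 1 (F'): F=GGGG U=WWRR R=YRYR D=OOYY L=OWOW
After move 2 (F'): F=GGGG U=WWYY R=OROR D=WWYY L=OROR
After move 3 (U'): U=WYWY F=ORGG R=GGOR B=ORBB L=BBOR
After move 4 (U'): U=YYWW F=BBGG R=OROR B=GGBB L=OROR
After move 5 (U'): U=YWYW F=ORGG R=BBOR B=ORBB L=GGOR
Query: L face = GGOR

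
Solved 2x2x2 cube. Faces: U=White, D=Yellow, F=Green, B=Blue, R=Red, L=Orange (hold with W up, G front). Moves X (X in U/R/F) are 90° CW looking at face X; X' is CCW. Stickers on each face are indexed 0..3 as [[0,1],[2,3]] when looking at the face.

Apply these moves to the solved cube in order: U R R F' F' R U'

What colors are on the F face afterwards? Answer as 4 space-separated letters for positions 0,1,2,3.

Answer: G B B W

Derivation:
After move 1 (U): U=WWWW F=RRGG R=BBRR B=OOBB L=GGOO
After move 2 (R): R=RBRB U=WRWG F=RYGY D=YBYO B=WOWB
After move 3 (R): R=RRBB U=WYWY F=RBGO D=YWYW B=GORB
After move 4 (F'): F=BORG U=WYRB R=WRYB D=GOYW L=GYOW
After move 5 (F'): F=OGBR U=WYWY R=ORGB D=YWYW L=GBOR
After move 6 (R): R=GOBR U=WGWR F=OWBW D=YRYG B=YOYB
After move 7 (U'): U=GRWW F=GBBW R=OWBR B=GOYB L=YOOR
Query: F face = GBBW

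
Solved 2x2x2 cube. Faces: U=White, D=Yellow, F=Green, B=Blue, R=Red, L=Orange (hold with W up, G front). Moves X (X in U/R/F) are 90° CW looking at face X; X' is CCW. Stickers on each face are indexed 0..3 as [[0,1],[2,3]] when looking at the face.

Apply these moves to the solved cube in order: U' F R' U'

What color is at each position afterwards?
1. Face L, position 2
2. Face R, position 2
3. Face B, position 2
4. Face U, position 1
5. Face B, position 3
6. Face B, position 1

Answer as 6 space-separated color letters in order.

Answer: O W G R B R

Derivation:
After move 1 (U'): U=WWWW F=OOGG R=GGRR B=RRBB L=BBOO
After move 2 (F): F=GOGO U=WWOB R=WGWR D=RGYY L=BYOY
After move 3 (R'): R=GRWW U=WBOR F=GWGB D=ROYO B=YRGB
After move 4 (U'): U=BRWO F=BYGB R=GWWW B=GRGB L=YROY
Query 1: L[2] = O
Query 2: R[2] = W
Query 3: B[2] = G
Query 4: U[1] = R
Query 5: B[3] = B
Query 6: B[1] = R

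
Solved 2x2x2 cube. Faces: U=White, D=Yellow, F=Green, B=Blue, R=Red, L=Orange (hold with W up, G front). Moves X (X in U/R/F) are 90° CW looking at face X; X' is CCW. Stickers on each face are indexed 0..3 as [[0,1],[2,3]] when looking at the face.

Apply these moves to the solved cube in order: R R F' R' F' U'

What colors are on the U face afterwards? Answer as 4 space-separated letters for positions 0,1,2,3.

After move 1 (R): R=RRRR U=WGWG F=GYGY D=YBYB B=WBWB
After move 2 (R): R=RRRR U=WYWY F=GBGB D=YWYW B=GBGB
After move 3 (F'): F=BBGG U=WYRR R=WRYR D=OOYW L=OYOW
After move 4 (R'): R=RRWY U=WGRG F=BYGR D=OBYG B=WBOB
After move 5 (F'): F=YRBG U=WGRW R=BROY D=YWYG L=OGOR
After move 6 (U'): U=GWWR F=OGBG R=YROY B=BROB L=WBOR
Query: U face = GWWR

Answer: G W W R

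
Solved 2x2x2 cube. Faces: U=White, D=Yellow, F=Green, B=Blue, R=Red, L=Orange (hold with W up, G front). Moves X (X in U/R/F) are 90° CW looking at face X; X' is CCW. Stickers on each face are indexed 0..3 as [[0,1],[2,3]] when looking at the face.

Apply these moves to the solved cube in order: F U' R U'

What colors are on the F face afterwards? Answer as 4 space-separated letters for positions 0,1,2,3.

After move 1 (F): F=GGGG U=WWOO R=WRWR D=RRYY L=OYOY
After move 2 (U'): U=WOWO F=OYGG R=GGWR B=WRBB L=BBOY
After move 3 (R): R=WGRG U=WYWG F=ORGY D=RBYW B=OROB
After move 4 (U'): U=YGWW F=BBGY R=ORRG B=WGOB L=OROY
Query: F face = BBGY

Answer: B B G Y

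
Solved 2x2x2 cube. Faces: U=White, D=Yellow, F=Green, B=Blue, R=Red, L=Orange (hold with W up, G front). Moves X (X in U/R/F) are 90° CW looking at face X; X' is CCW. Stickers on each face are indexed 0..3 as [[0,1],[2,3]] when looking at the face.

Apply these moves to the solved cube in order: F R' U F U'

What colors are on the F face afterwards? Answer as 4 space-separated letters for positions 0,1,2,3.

After move 1 (F): F=GGGG U=WWOO R=WRWR D=RRYY L=OYOY
After move 2 (R'): R=RRWW U=WBOB F=GWGO D=RGYG B=YBRB
After move 3 (U): U=OWBB F=RRGO R=YBWW B=OYRB L=GWOY
After move 4 (F): F=GROR U=OWYW R=BBBW D=WYYG L=GROG
After move 5 (U'): U=WWOY F=GROR R=GRBW B=BBRB L=OYOG
Query: F face = GROR

Answer: G R O R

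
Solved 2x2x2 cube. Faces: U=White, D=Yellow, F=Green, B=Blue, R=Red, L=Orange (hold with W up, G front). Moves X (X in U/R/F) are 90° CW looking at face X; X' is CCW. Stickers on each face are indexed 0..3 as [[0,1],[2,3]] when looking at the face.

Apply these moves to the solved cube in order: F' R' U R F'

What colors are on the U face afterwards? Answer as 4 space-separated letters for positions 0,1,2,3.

After move 1 (F'): F=GGGG U=WWRR R=YRYR D=OOYY L=OWOW
After move 2 (R'): R=RRYY U=WBRB F=GWGR D=OGYG B=YBOB
After move 3 (U): U=RWBB F=RRGR R=YBYY B=OWOB L=GWOW
After move 4 (R): R=YYYB U=RRBR F=RGGG D=OOYO B=BWWB
After move 5 (F'): F=GGRG U=RRYY R=OYOB D=WWYO L=GROB
Query: U face = RRYY

Answer: R R Y Y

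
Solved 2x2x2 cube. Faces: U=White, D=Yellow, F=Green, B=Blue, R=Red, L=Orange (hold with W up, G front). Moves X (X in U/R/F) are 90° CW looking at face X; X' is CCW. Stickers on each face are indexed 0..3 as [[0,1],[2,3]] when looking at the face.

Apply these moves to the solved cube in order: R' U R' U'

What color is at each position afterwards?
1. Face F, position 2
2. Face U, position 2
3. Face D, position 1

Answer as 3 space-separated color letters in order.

After move 1 (R'): R=RRRR U=WBWB F=GWGW D=YGYG B=YBYB
After move 2 (U): U=WWBB F=RRGW R=YBRR B=OOYB L=GWOO
After move 3 (R'): R=BRYR U=WYBO F=RWGB D=YRYW B=GOGB
After move 4 (U'): U=YOWB F=GWGB R=RWYR B=BRGB L=GOOO
Query 1: F[2] = G
Query 2: U[2] = W
Query 3: D[1] = R

Answer: G W R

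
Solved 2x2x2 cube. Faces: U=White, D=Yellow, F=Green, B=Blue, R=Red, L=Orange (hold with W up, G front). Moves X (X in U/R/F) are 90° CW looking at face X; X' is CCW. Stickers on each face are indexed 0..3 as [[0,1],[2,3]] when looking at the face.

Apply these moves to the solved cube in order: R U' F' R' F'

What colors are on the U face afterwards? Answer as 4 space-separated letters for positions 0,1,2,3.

After move 1 (R): R=RRRR U=WGWG F=GYGY D=YBYB B=WBWB
After move 2 (U'): U=GGWW F=OOGY R=GYRR B=RRWB L=WBOO
After move 3 (F'): F=OYOG U=GGGR R=BYYR D=BOYB L=WWOW
After move 4 (R'): R=YRBY U=GWGR F=OGOR D=BYYG B=BROB
After move 5 (F'): F=GROO U=GWYB R=YRBY D=WWYG L=WROG
Query: U face = GWYB

Answer: G W Y B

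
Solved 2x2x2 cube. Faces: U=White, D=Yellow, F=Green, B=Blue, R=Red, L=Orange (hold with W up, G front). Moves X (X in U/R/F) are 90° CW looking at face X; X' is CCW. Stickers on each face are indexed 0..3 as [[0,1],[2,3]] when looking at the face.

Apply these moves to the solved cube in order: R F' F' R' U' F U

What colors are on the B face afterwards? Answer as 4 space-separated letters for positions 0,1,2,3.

After move 1 (R): R=RRRR U=WGWG F=GYGY D=YBYB B=WBWB
After move 2 (F'): F=YYGG U=WGRR R=BRYR D=OOYB L=OGOW
After move 3 (F'): F=YGYG U=WGBY R=OROR D=GWYB L=OROR
After move 4 (R'): R=RROO U=WWBW F=YGYY D=GGYG B=BBWB
After move 5 (U'): U=WWWB F=ORYY R=YGOO B=RRWB L=BBOR
After move 6 (F): F=YOYR U=WWRB R=WGBO D=OYYG L=BGOG
After move 7 (U): U=RWBW F=WGYR R=RRBO B=BGWB L=YOOG
Query: B face = BGWB

Answer: B G W B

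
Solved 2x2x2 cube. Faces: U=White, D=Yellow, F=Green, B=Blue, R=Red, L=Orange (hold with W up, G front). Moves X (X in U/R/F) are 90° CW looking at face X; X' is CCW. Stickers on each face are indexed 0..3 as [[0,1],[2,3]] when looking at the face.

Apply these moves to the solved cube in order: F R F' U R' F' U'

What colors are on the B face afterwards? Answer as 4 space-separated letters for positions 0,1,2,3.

Answer: W R Y B

Derivation:
After move 1 (F): F=GGGG U=WWOO R=WRWR D=RRYY L=OYOY
After move 2 (R): R=WWRR U=WGOG F=GRGY D=RBYB B=OBWB
After move 3 (F'): F=RYGG U=WGWR R=BWRR D=YYYB L=OGOO
After move 4 (U): U=WWRG F=BWGG R=OBRR B=OGWB L=RYOO
After move 5 (R'): R=BROR U=WWRO F=BWGG D=YWYG B=BGYB
After move 6 (F'): F=WGBG U=WWBO R=WRYR D=YOYG L=ROOR
After move 7 (U'): U=WOWB F=ROBG R=WGYR B=WRYB L=BGOR
Query: B face = WRYB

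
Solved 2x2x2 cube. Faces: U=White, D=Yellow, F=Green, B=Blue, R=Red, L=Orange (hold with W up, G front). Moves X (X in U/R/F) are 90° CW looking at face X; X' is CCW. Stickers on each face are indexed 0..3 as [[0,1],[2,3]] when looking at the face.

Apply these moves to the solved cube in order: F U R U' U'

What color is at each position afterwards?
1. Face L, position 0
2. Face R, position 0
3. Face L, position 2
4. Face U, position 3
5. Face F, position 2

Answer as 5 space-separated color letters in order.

Answer: W G O O G

Derivation:
After move 1 (F): F=GGGG U=WWOO R=WRWR D=RRYY L=OYOY
After move 2 (U): U=OWOW F=WRGG R=BBWR B=OYBB L=GGOY
After move 3 (R): R=WBRB U=OROG F=WRGY D=RBYO B=WYWB
After move 4 (U'): U=RGOO F=GGGY R=WRRB B=WBWB L=WYOY
After move 5 (U'): U=GORO F=WYGY R=GGRB B=WRWB L=WBOY
Query 1: L[0] = W
Query 2: R[0] = G
Query 3: L[2] = O
Query 4: U[3] = O
Query 5: F[2] = G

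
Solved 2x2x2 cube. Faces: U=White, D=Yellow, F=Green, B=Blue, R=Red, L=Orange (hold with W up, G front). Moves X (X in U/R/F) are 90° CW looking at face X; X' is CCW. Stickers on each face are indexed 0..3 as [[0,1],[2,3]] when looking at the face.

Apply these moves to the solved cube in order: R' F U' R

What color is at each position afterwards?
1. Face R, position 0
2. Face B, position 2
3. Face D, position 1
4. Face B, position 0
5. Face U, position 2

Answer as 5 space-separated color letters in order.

After move 1 (R'): R=RRRR U=WBWB F=GWGW D=YGYG B=YBYB
After move 2 (F): F=GGWW U=WBOO R=WRBR D=RRYG L=OYOG
After move 3 (U'): U=BOWO F=OYWW R=GGBR B=WRYB L=YBOG
After move 4 (R): R=BGRG U=BYWW F=ORWG D=RYYW B=OROB
Query 1: R[0] = B
Query 2: B[2] = O
Query 3: D[1] = Y
Query 4: B[0] = O
Query 5: U[2] = W

Answer: B O Y O W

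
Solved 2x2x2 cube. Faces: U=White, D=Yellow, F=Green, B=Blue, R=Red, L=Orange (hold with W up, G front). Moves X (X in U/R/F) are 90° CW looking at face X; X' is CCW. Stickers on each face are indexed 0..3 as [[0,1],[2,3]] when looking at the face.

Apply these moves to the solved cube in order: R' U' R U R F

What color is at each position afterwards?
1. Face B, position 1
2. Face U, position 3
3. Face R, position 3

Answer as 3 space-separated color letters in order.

Answer: B G R

Derivation:
After move 1 (R'): R=RRRR U=WBWB F=GWGW D=YGYG B=YBYB
After move 2 (U'): U=BBWW F=OOGW R=GWRR B=RRYB L=YBOO
After move 3 (R): R=RGRW U=BOWW F=OGGG D=YYYR B=WRBB
After move 4 (U): U=WBWO F=RGGG R=WRRW B=YBBB L=OGOO
After move 5 (R): R=RWWR U=WGWG F=RYGR D=YBYY B=OBBB
After move 6 (F): F=GRRY U=WGOG R=WWGR D=WRYY L=OYOB
Query 1: B[1] = B
Query 2: U[3] = G
Query 3: R[3] = R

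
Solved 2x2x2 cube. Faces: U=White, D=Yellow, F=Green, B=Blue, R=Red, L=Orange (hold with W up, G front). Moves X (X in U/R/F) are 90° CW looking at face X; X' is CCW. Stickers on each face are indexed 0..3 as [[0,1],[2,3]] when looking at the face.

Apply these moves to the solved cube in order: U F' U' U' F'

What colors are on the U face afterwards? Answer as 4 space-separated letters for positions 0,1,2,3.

After move 1 (U): U=WWWW F=RRGG R=BBRR B=OOBB L=GGOO
After move 2 (F'): F=RGRG U=WWBR R=YBYR D=GOYY L=GWOW
After move 3 (U'): U=WRWB F=GWRG R=RGYR B=YBBB L=OOOW
After move 4 (U'): U=RBWW F=OORG R=GWYR B=RGBB L=YBOW
After move 5 (F'): F=OGOR U=RBGY R=OWGR D=BWYY L=YWOW
Query: U face = RBGY

Answer: R B G Y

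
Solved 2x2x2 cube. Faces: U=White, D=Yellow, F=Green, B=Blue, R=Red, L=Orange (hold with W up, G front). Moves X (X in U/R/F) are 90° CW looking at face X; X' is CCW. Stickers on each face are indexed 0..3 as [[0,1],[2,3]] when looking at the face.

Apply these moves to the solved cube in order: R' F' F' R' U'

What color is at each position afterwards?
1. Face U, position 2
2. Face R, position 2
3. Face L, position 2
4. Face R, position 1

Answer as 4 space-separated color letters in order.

After move 1 (R'): R=RRRR U=WBWB F=GWGW D=YGYG B=YBYB
After move 2 (F'): F=WWGG U=WBRR R=GRYR D=OOYG L=OBOW
After move 3 (F'): F=WGWG U=WBGY R=OROR D=BWYG L=OROR
After move 4 (R'): R=RROO U=WYGY F=WBWY D=BGYG B=GBWB
After move 5 (U'): U=YYWG F=ORWY R=WBOO B=RRWB L=GBOR
Query 1: U[2] = W
Query 2: R[2] = O
Query 3: L[2] = O
Query 4: R[1] = B

Answer: W O O B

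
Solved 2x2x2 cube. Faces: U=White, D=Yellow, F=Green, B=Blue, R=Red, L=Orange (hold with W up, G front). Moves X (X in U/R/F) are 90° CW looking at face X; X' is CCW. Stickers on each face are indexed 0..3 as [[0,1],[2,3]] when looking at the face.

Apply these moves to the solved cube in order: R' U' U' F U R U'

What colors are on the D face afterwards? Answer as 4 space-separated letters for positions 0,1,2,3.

After move 1 (R'): R=RRRR U=WBWB F=GWGW D=YGYG B=YBYB
After move 2 (U'): U=BBWW F=OOGW R=GWRR B=RRYB L=YBOO
After move 3 (U'): U=BWBW F=YBGW R=OORR B=GWYB L=RROO
After move 4 (F): F=GYWB U=BWOR R=BOWR D=ROYG L=RYOG
After move 5 (U): U=OBRW F=BOWB R=GWWR B=RYYB L=GYOG
After move 6 (R): R=WGRW U=OORB F=BOWG D=RYYR B=WYBB
After move 7 (U'): U=OBOR F=GYWG R=BORW B=WGBB L=WYOG
Query: D face = RYYR

Answer: R Y Y R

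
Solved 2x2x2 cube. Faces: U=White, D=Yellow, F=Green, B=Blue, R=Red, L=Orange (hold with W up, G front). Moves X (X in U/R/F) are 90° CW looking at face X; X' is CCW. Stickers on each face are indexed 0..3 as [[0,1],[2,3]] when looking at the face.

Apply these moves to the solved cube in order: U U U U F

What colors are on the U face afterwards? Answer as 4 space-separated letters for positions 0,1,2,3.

After move 1 (U): U=WWWW F=RRGG R=BBRR B=OOBB L=GGOO
After move 2 (U): U=WWWW F=BBGG R=OORR B=GGBB L=RROO
After move 3 (U): U=WWWW F=OOGG R=GGRR B=RRBB L=BBOO
After move 4 (U): U=WWWW F=GGGG R=RRRR B=BBBB L=OOOO
After move 5 (F): F=GGGG U=WWOO R=WRWR D=RRYY L=OYOY
Query: U face = WWOO

Answer: W W O O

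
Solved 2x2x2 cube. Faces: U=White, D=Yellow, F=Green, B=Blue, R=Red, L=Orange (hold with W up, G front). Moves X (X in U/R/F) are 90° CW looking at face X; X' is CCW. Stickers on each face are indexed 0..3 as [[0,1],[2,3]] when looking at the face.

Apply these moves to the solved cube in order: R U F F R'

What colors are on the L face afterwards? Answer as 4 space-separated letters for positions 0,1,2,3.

After move 1 (R): R=RRRR U=WGWG F=GYGY D=YBYB B=WBWB
After move 2 (U): U=WWGG F=RRGY R=WBRR B=OOWB L=GYOO
After move 3 (F): F=GRYR U=WWOY R=GBGR D=RWYB L=GYOB
After move 4 (F): F=YGRR U=WWBY R=OBYR D=GGYB L=GROW
After move 5 (R'): R=BROY U=WWBO F=YWRY D=GGYR B=BOGB
Query: L face = GROW

Answer: G R O W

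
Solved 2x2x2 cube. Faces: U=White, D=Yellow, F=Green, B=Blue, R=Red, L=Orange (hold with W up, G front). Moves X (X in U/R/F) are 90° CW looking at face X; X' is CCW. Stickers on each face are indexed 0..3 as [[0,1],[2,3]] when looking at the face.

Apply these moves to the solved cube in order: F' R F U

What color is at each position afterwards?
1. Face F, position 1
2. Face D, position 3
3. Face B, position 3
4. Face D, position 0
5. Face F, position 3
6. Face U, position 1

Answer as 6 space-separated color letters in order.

Answer: Y B B R O W

Derivation:
After move 1 (F'): F=GGGG U=WWRR R=YRYR D=OOYY L=OWOW
After move 2 (R): R=YYRR U=WGRG F=GOGY D=OBYB B=RBWB
After move 3 (F): F=GGYO U=WGWW R=RYGR D=RYYB L=OOOB
After move 4 (U): U=WWWG F=RYYO R=RBGR B=OOWB L=GGOB
Query 1: F[1] = Y
Query 2: D[3] = B
Query 3: B[3] = B
Query 4: D[0] = R
Query 5: F[3] = O
Query 6: U[1] = W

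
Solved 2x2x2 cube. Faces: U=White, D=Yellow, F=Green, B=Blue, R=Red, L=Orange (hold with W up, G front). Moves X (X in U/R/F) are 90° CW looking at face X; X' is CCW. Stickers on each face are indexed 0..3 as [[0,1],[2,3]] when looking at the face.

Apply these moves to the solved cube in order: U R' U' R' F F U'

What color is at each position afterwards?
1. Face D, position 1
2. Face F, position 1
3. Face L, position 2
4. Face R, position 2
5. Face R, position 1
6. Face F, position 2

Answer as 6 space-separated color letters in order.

Answer: W R O O G O

Derivation:
After move 1 (U): U=WWWW F=RRGG R=BBRR B=OOBB L=GGOO
After move 2 (R'): R=BRBR U=WBWO F=RWGW D=YRYG B=YOYB
After move 3 (U'): U=BOWW F=GGGW R=RWBR B=BRYB L=YOOO
After move 4 (R'): R=WRRB U=BYWB F=GOGW D=YGYW B=GRRB
After move 5 (F): F=GGWO U=BYOO R=WRBB D=RWYW L=YYOG
After move 6 (F): F=WGOG U=BYGY R=OROB D=BWYW L=YROW
After move 7 (U'): U=YYBG F=YROG R=WGOB B=ORRB L=GROW
Query 1: D[1] = W
Query 2: F[1] = R
Query 3: L[2] = O
Query 4: R[2] = O
Query 5: R[1] = G
Query 6: F[2] = O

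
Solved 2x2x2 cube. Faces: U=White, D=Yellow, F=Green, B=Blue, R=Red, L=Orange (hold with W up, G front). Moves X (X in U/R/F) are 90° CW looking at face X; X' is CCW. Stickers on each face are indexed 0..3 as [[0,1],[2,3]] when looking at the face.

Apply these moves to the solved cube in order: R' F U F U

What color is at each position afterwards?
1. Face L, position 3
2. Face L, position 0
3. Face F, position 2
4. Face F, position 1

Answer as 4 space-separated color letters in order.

Answer: R W W B

Derivation:
After move 1 (R'): R=RRRR U=WBWB F=GWGW D=YGYG B=YBYB
After move 2 (F): F=GGWW U=WBOO R=WRBR D=RRYG L=OYOG
After move 3 (U): U=OWOB F=WRWW R=YBBR B=OYYB L=GGOG
After move 4 (F): F=WWWR U=OWGG R=OBBR D=BYYG L=GROR
After move 5 (U): U=GOGW F=OBWR R=OYBR B=GRYB L=WWOR
Query 1: L[3] = R
Query 2: L[0] = W
Query 3: F[2] = W
Query 4: F[1] = B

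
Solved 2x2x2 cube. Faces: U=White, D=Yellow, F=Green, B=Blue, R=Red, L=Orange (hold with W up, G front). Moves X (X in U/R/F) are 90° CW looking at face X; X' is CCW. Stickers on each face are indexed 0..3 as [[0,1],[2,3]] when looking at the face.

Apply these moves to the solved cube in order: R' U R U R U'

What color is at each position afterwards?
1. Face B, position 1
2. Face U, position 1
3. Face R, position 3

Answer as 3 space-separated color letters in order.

Answer: B G O

Derivation:
After move 1 (R'): R=RRRR U=WBWB F=GWGW D=YGYG B=YBYB
After move 2 (U): U=WWBB F=RRGW R=YBRR B=OOYB L=GWOO
After move 3 (R): R=RYRB U=WRBW F=RGGG D=YYYO B=BOWB
After move 4 (U): U=BWWR F=RYGG R=BORB B=GWWB L=RGOO
After move 5 (R): R=RBBO U=BYWG F=RYGO D=YWYG B=RWWB
After move 6 (U'): U=YGBW F=RGGO R=RYBO B=RBWB L=RWOO
Query 1: B[1] = B
Query 2: U[1] = G
Query 3: R[3] = O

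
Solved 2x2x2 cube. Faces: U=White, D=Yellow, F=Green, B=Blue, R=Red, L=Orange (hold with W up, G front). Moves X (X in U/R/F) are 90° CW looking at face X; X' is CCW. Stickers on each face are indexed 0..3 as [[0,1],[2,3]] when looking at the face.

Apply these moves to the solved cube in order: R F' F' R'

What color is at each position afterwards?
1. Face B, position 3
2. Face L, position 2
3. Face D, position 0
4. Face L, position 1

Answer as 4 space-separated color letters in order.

After move 1 (R): R=RRRR U=WGWG F=GYGY D=YBYB B=WBWB
After move 2 (F'): F=YYGG U=WGRR R=BRYR D=OOYB L=OGOW
After move 3 (F'): F=YGYG U=WGBY R=OROR D=GWYB L=OROR
After move 4 (R'): R=RROO U=WWBW F=YGYY D=GGYG B=BBWB
Query 1: B[3] = B
Query 2: L[2] = O
Query 3: D[0] = G
Query 4: L[1] = R

Answer: B O G R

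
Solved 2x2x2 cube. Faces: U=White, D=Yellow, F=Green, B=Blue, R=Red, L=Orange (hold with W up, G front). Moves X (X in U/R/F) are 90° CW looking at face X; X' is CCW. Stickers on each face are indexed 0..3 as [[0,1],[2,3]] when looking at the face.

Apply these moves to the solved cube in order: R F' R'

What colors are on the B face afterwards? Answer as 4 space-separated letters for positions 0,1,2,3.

Answer: B B O B

Derivation:
After move 1 (R): R=RRRR U=WGWG F=GYGY D=YBYB B=WBWB
After move 2 (F'): F=YYGG U=WGRR R=BRYR D=OOYB L=OGOW
After move 3 (R'): R=RRBY U=WWRW F=YGGR D=OYYG B=BBOB
Query: B face = BBOB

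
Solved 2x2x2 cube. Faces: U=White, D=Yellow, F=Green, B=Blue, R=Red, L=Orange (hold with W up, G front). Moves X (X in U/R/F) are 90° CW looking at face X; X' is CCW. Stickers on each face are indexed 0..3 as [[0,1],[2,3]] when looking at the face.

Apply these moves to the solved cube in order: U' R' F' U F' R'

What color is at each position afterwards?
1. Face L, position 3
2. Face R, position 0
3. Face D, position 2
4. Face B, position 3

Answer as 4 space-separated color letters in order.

Answer: G R Y B

Derivation:
After move 1 (U'): U=WWWW F=OOGG R=GGRR B=RRBB L=BBOO
After move 2 (R'): R=GRGR U=WBWR F=OWGW D=YOYG B=YRYB
After move 3 (F'): F=WWOG U=WBGG R=ORYR D=BOYG L=BROW
After move 4 (U): U=GWGB F=OROG R=YRYR B=BRYB L=WWOW
After move 5 (F'): F=RGOO U=GWYY R=ORBR D=WWYG L=WBOG
After move 6 (R'): R=RROB U=GYYB F=RWOY D=WGYO B=GRWB
Query 1: L[3] = G
Query 2: R[0] = R
Query 3: D[2] = Y
Query 4: B[3] = B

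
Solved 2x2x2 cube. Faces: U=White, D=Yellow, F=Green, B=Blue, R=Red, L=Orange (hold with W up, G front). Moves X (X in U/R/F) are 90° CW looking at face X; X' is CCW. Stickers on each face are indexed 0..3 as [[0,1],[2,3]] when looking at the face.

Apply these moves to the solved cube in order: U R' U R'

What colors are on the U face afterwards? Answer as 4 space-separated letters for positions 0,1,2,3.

Answer: W Y O G

Derivation:
After move 1 (U): U=WWWW F=RRGG R=BBRR B=OOBB L=GGOO
After move 2 (R'): R=BRBR U=WBWO F=RWGW D=YRYG B=YOYB
After move 3 (U): U=WWOB F=BRGW R=YOBR B=GGYB L=RWOO
After move 4 (R'): R=ORYB U=WYOG F=BWGB D=YRYW B=GGRB
Query: U face = WYOG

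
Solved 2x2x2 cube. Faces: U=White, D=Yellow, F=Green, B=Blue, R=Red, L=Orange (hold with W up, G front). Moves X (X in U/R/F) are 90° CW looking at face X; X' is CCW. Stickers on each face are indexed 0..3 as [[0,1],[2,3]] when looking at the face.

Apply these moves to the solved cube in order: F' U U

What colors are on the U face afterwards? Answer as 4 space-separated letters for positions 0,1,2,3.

Answer: R R W W

Derivation:
After move 1 (F'): F=GGGG U=WWRR R=YRYR D=OOYY L=OWOW
After move 2 (U): U=RWRW F=YRGG R=BBYR B=OWBB L=GGOW
After move 3 (U): U=RRWW F=BBGG R=OWYR B=GGBB L=YROW
Query: U face = RRWW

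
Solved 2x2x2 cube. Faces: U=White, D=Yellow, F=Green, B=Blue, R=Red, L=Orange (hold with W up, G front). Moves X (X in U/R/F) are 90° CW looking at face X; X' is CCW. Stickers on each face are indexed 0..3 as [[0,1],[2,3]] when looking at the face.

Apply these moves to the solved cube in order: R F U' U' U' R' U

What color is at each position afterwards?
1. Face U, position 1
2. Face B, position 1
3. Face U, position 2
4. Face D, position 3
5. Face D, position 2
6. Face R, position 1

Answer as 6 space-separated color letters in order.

Answer: O G O Y Y Y

Derivation:
After move 1 (R): R=RRRR U=WGWG F=GYGY D=YBYB B=WBWB
After move 2 (F): F=GGYY U=WGOO R=WRGR D=RRYB L=OYOB
After move 3 (U'): U=GOWO F=OYYY R=GGGR B=WRWB L=WBOB
After move 4 (U'): U=OOGW F=WBYY R=OYGR B=GGWB L=WROB
After move 5 (U'): U=OWOG F=WRYY R=WBGR B=OYWB L=GGOB
After move 6 (R'): R=BRWG U=OWOO F=WWYG D=RRYY B=BYRB
After move 7 (U): U=OOOW F=BRYG R=BYWG B=GGRB L=WWOB
Query 1: U[1] = O
Query 2: B[1] = G
Query 3: U[2] = O
Query 4: D[3] = Y
Query 5: D[2] = Y
Query 6: R[1] = Y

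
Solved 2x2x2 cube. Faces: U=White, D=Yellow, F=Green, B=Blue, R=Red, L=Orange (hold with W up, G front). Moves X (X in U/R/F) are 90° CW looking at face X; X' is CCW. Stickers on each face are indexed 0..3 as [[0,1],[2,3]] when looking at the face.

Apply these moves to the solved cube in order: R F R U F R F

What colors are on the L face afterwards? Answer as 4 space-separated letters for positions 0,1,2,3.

After move 1 (R): R=RRRR U=WGWG F=GYGY D=YBYB B=WBWB
After move 2 (F): F=GGYY U=WGOO R=WRGR D=RRYB L=OYOB
After move 3 (R): R=GWRR U=WGOY F=GRYB D=RWYW B=OBGB
After move 4 (U): U=OWYG F=GWYB R=OBRR B=OYGB L=GROB
After move 5 (F): F=YGBW U=OWBR R=YBGR D=ROYW L=GROW
After move 6 (R): R=GYRB U=OGBW F=YOBW D=RGYO B=RYWB
After move 7 (F): F=BYWO U=OGWR R=BYWB D=RGYO L=GROG
Query: L face = GROG

Answer: G R O G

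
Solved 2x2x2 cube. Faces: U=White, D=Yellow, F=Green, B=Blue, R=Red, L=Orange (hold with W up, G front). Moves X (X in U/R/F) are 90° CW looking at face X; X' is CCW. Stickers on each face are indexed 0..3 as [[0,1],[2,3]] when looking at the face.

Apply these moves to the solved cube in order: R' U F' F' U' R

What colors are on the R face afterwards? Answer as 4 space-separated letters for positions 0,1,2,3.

Answer: W W R G

Derivation:
After move 1 (R'): R=RRRR U=WBWB F=GWGW D=YGYG B=YBYB
After move 2 (U): U=WWBB F=RRGW R=YBRR B=OOYB L=GWOO
After move 3 (F'): F=RWRG U=WWYR R=GBYR D=WOYG L=GBOB
After move 4 (F'): F=WGRR U=WWGY R=OBWR D=BBYG L=GROY
After move 5 (U'): U=WYWG F=GRRR R=WGWR B=OBYB L=OOOY
After move 6 (R): R=WWRG U=WRWR F=GBRG D=BYYO B=GBYB
Query: R face = WWRG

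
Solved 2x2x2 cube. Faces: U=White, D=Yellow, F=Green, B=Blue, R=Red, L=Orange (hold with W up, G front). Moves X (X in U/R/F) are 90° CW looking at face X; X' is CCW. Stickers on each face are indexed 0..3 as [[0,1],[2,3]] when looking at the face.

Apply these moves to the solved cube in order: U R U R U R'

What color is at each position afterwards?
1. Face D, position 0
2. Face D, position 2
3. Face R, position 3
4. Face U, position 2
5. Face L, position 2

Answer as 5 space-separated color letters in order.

After move 1 (U): U=WWWW F=RRGG R=BBRR B=OOBB L=GGOO
After move 2 (R): R=RBRB U=WRWG F=RYGY D=YBYO B=WOWB
After move 3 (U): U=WWGR F=RBGY R=WORB B=GGWB L=RYOO
After move 4 (R): R=RWBO U=WBGY F=RBGO D=YWYG B=RGWB
After move 5 (U): U=GWYB F=RWGO R=RGBO B=RYWB L=RBOO
After move 6 (R'): R=GORB U=GWYR F=RWGB D=YWYO B=GYWB
Query 1: D[0] = Y
Query 2: D[2] = Y
Query 3: R[3] = B
Query 4: U[2] = Y
Query 5: L[2] = O

Answer: Y Y B Y O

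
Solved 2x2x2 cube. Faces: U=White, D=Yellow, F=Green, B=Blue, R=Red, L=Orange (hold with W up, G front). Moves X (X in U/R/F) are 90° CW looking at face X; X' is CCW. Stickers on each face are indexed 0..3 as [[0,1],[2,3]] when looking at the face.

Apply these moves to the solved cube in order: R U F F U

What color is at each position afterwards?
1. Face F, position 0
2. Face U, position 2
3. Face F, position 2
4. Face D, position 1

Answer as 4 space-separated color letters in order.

After move 1 (R): R=RRRR U=WGWG F=GYGY D=YBYB B=WBWB
After move 2 (U): U=WWGG F=RRGY R=WBRR B=OOWB L=GYOO
After move 3 (F): F=GRYR U=WWOY R=GBGR D=RWYB L=GYOB
After move 4 (F): F=YGRR U=WWBY R=OBYR D=GGYB L=GROW
After move 5 (U): U=BWYW F=OBRR R=OOYR B=GRWB L=YGOW
Query 1: F[0] = O
Query 2: U[2] = Y
Query 3: F[2] = R
Query 4: D[1] = G

Answer: O Y R G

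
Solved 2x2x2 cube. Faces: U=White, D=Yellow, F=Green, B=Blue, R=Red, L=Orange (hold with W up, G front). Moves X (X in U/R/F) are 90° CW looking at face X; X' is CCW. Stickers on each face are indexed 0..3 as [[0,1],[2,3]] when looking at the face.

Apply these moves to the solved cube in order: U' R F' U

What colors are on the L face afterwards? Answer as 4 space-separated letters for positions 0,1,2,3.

After move 1 (U'): U=WWWW F=OOGG R=GGRR B=RRBB L=BBOO
After move 2 (R): R=RGRG U=WOWG F=OYGY D=YBYR B=WRWB
After move 3 (F'): F=YYOG U=WORR R=BGYG D=BOYR L=BGOW
After move 4 (U): U=RWRO F=BGOG R=WRYG B=BGWB L=YYOW
Query: L face = YYOW

Answer: Y Y O W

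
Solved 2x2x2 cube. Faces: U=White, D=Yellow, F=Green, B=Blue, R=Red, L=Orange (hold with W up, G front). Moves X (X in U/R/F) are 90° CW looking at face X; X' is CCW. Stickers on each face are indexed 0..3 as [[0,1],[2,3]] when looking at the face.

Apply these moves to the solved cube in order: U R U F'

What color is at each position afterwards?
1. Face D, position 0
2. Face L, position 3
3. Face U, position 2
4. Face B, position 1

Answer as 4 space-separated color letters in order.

After move 1 (U): U=WWWW F=RRGG R=BBRR B=OOBB L=GGOO
After move 2 (R): R=RBRB U=WRWG F=RYGY D=YBYO B=WOWB
After move 3 (U): U=WWGR F=RBGY R=WORB B=GGWB L=RYOO
After move 4 (F'): F=BYRG U=WWWR R=BOYB D=YOYO L=RROG
Query 1: D[0] = Y
Query 2: L[3] = G
Query 3: U[2] = W
Query 4: B[1] = G

Answer: Y G W G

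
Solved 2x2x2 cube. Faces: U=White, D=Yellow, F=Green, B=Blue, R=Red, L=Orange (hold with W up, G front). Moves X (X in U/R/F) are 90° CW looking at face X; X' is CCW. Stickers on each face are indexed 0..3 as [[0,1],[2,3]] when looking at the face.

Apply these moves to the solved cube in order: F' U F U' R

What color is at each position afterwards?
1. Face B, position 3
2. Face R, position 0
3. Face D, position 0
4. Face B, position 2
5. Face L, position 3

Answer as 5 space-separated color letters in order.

After move 1 (F'): F=GGGG U=WWRR R=YRYR D=OOYY L=OWOW
After move 2 (U): U=RWRW F=YRGG R=BBYR B=OWBB L=GGOW
After move 3 (F): F=GYGR U=RWWG R=RBWR D=YBYY L=GOOO
After move 4 (U'): U=WGRW F=GOGR R=GYWR B=RBBB L=OWOO
After move 5 (R): R=WGRY U=WORR F=GBGY D=YBYR B=WBGB
Query 1: B[3] = B
Query 2: R[0] = W
Query 3: D[0] = Y
Query 4: B[2] = G
Query 5: L[3] = O

Answer: B W Y G O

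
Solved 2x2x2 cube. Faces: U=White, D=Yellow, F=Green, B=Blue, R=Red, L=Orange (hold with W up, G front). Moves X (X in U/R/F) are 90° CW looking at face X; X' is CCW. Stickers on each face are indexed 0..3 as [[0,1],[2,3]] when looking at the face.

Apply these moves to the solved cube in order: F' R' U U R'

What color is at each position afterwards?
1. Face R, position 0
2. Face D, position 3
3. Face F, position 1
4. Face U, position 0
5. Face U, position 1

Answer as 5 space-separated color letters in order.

Answer: W R R B O

Derivation:
After move 1 (F'): F=GGGG U=WWRR R=YRYR D=OOYY L=OWOW
After move 2 (R'): R=RRYY U=WBRB F=GWGR D=OGYG B=YBOB
After move 3 (U): U=RWBB F=RRGR R=YBYY B=OWOB L=GWOW
After move 4 (U): U=BRBW F=YBGR R=OWYY B=GWOB L=RROW
After move 5 (R'): R=WYOY U=BOBG F=YRGW D=OBYR B=GWGB
Query 1: R[0] = W
Query 2: D[3] = R
Query 3: F[1] = R
Query 4: U[0] = B
Query 5: U[1] = O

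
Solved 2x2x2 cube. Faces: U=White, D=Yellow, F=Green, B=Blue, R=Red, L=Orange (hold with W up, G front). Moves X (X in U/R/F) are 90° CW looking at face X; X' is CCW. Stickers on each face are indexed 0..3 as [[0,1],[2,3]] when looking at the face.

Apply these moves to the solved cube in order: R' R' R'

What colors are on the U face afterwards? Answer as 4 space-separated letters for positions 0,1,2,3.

Answer: W G W G

Derivation:
After move 1 (R'): R=RRRR U=WBWB F=GWGW D=YGYG B=YBYB
After move 2 (R'): R=RRRR U=WYWY F=GBGB D=YWYW B=GBGB
After move 3 (R'): R=RRRR U=WGWG F=GYGY D=YBYB B=WBWB
Query: U face = WGWG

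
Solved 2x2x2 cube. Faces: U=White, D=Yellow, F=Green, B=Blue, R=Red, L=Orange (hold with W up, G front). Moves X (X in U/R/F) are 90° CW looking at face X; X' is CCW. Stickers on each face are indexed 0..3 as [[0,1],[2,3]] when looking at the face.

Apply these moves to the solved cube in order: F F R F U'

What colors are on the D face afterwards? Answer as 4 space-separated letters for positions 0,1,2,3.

After move 1 (F): F=GGGG U=WWOO R=WRWR D=RRYY L=OYOY
After move 2 (F): F=GGGG U=WWYY R=OROR D=WWYY L=OROR
After move 3 (R): R=OORR U=WGYG F=GWGY D=WBYB B=YBWB
After move 4 (F): F=GGYW U=WGRR R=YOGR D=ROYB L=OWOB
After move 5 (U'): U=GRWR F=OWYW R=GGGR B=YOWB L=YBOB
Query: D face = ROYB

Answer: R O Y B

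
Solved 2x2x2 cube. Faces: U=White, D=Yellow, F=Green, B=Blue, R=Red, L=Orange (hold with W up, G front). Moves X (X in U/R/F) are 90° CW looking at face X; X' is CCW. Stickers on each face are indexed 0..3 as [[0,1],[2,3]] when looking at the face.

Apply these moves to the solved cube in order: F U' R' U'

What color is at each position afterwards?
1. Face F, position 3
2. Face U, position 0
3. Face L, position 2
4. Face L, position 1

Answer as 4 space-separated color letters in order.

Answer: O B O R

Derivation:
After move 1 (F): F=GGGG U=WWOO R=WRWR D=RRYY L=OYOY
After move 2 (U'): U=WOWO F=OYGG R=GGWR B=WRBB L=BBOY
After move 3 (R'): R=GRGW U=WBWW F=OOGO D=RYYG B=YRRB
After move 4 (U'): U=BWWW F=BBGO R=OOGW B=GRRB L=YROY
Query 1: F[3] = O
Query 2: U[0] = B
Query 3: L[2] = O
Query 4: L[1] = R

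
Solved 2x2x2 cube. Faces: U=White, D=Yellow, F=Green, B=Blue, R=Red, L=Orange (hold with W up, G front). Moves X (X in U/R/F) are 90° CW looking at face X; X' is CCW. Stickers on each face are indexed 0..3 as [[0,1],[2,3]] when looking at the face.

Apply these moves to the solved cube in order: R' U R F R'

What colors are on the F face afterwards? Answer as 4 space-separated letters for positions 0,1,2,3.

After move 1 (R'): R=RRRR U=WBWB F=GWGW D=YGYG B=YBYB
After move 2 (U): U=WWBB F=RRGW R=YBRR B=OOYB L=GWOO
After move 3 (R): R=RYRB U=WRBW F=RGGG D=YYYO B=BOWB
After move 4 (F): F=GRGG U=WROW R=BYWB D=RRYO L=GYOY
After move 5 (R'): R=YBBW U=WWOB F=GRGW D=RRYG B=OORB
Query: F face = GRGW

Answer: G R G W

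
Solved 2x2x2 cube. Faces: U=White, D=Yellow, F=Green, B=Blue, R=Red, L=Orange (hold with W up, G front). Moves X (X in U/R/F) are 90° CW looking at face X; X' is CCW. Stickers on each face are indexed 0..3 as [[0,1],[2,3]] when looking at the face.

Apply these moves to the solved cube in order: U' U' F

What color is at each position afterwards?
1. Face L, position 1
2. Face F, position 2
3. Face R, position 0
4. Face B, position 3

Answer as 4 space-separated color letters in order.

After move 1 (U'): U=WWWW F=OOGG R=GGRR B=RRBB L=BBOO
After move 2 (U'): U=WWWW F=BBGG R=OORR B=GGBB L=RROO
After move 3 (F): F=GBGB U=WWOR R=WOWR D=ROYY L=RYOY
Query 1: L[1] = Y
Query 2: F[2] = G
Query 3: R[0] = W
Query 4: B[3] = B

Answer: Y G W B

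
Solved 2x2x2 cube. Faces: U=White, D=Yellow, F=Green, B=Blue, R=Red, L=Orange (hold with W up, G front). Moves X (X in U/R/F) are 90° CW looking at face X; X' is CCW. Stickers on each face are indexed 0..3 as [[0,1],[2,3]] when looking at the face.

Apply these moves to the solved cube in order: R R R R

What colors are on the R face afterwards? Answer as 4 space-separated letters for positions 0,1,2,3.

After move 1 (R): R=RRRR U=WGWG F=GYGY D=YBYB B=WBWB
After move 2 (R): R=RRRR U=WYWY F=GBGB D=YWYW B=GBGB
After move 3 (R): R=RRRR U=WBWB F=GWGW D=YGYG B=YBYB
After move 4 (R): R=RRRR U=WWWW F=GGGG D=YYYY B=BBBB
Query: R face = RRRR

Answer: R R R R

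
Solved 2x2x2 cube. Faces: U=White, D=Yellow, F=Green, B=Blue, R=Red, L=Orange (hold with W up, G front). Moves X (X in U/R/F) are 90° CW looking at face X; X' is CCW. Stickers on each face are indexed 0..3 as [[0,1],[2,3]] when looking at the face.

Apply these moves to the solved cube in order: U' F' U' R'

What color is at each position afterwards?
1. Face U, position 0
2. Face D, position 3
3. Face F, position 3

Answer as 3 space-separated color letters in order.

After move 1 (U'): U=WWWW F=OOGG R=GGRR B=RRBB L=BBOO
After move 2 (F'): F=OGOG U=WWGR R=YGYR D=BOYY L=BWOW
After move 3 (U'): U=WRWG F=BWOG R=OGYR B=YGBB L=RROW
After move 4 (R'): R=GROY U=WBWY F=BROG D=BWYG B=YGOB
Query 1: U[0] = W
Query 2: D[3] = G
Query 3: F[3] = G

Answer: W G G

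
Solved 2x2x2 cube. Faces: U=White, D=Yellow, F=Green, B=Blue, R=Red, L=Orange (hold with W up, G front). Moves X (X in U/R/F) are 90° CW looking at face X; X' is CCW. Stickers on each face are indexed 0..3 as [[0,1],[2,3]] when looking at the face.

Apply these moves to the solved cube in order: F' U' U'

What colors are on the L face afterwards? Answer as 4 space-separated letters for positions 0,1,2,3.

Answer: Y R O W

Derivation:
After move 1 (F'): F=GGGG U=WWRR R=YRYR D=OOYY L=OWOW
After move 2 (U'): U=WRWR F=OWGG R=GGYR B=YRBB L=BBOW
After move 3 (U'): U=RRWW F=BBGG R=OWYR B=GGBB L=YROW
Query: L face = YROW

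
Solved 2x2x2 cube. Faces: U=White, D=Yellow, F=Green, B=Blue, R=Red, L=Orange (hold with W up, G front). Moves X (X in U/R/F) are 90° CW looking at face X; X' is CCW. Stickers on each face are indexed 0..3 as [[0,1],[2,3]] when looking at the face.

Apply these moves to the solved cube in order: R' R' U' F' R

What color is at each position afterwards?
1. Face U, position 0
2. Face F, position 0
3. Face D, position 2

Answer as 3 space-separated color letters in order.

Answer: Y O Y

Derivation:
After move 1 (R'): R=RRRR U=WBWB F=GWGW D=YGYG B=YBYB
After move 2 (R'): R=RRRR U=WYWY F=GBGB D=YWYW B=GBGB
After move 3 (U'): U=YYWW F=OOGB R=GBRR B=RRGB L=GBOO
After move 4 (F'): F=OBOG U=YYGR R=WBYR D=BOYW L=GWOW
After move 5 (R): R=YWRB U=YBGG F=OOOW D=BGYR B=RRYB
Query 1: U[0] = Y
Query 2: F[0] = O
Query 3: D[2] = Y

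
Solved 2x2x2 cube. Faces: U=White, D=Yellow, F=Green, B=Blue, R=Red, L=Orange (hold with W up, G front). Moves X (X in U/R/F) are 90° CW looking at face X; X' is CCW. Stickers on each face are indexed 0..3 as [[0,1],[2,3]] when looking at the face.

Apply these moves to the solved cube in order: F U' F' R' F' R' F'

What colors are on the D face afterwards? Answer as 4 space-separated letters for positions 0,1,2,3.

After move 1 (F): F=GGGG U=WWOO R=WRWR D=RRYY L=OYOY
After move 2 (U'): U=WOWO F=OYGG R=GGWR B=WRBB L=BBOY
After move 3 (F'): F=YGOG U=WOGW R=RGRR D=BYYY L=BOOW
After move 4 (R'): R=GRRR U=WBGW F=YOOW D=BGYG B=YRYB
After move 5 (F'): F=OWYO U=WBGR R=GRBR D=OWYG L=BWOG
After move 6 (R'): R=RRGB U=WYGY F=OBYR D=OWYO B=GRWB
After move 7 (F'): F=BROY U=WYRG R=WROB D=WGYO L=BYOG
Query: D face = WGYO

Answer: W G Y O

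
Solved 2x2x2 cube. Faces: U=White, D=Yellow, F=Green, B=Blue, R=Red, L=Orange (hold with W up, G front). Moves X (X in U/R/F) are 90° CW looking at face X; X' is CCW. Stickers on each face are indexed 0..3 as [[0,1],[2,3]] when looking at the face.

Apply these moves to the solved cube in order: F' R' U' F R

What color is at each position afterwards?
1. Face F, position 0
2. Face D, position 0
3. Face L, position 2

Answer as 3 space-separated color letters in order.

Answer: G Y O

Derivation:
After move 1 (F'): F=GGGG U=WWRR R=YRYR D=OOYY L=OWOW
After move 2 (R'): R=RRYY U=WBRB F=GWGR D=OGYG B=YBOB
After move 3 (U'): U=BBWR F=OWGR R=GWYY B=RROB L=YBOW
After move 4 (F): F=GORW U=BBWB R=WWRY D=YGYG L=YOOG
After move 5 (R): R=RWYW U=BOWW F=GGRG D=YOYR B=BRBB
Query 1: F[0] = G
Query 2: D[0] = Y
Query 3: L[2] = O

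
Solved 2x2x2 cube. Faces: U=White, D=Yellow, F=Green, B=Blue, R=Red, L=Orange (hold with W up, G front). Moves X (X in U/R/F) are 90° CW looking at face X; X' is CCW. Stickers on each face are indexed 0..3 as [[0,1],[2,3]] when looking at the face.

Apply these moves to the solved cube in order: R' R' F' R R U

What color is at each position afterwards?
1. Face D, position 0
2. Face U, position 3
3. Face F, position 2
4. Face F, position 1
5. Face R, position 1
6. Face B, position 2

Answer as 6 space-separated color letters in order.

After move 1 (R'): R=RRRR U=WBWB F=GWGW D=YGYG B=YBYB
After move 2 (R'): R=RRRR U=WYWY F=GBGB D=YWYW B=GBGB
After move 3 (F'): F=BBGG U=WYRR R=WRYR D=OOYW L=OYOW
After move 4 (R): R=YWRR U=WBRG F=BOGW D=OGYG B=RBYB
After move 5 (R): R=RYRW U=WORW F=BGGG D=OYYR B=GBBB
After move 6 (U): U=RWWO F=RYGG R=GBRW B=OYBB L=BGOW
Query 1: D[0] = O
Query 2: U[3] = O
Query 3: F[2] = G
Query 4: F[1] = Y
Query 5: R[1] = B
Query 6: B[2] = B

Answer: O O G Y B B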